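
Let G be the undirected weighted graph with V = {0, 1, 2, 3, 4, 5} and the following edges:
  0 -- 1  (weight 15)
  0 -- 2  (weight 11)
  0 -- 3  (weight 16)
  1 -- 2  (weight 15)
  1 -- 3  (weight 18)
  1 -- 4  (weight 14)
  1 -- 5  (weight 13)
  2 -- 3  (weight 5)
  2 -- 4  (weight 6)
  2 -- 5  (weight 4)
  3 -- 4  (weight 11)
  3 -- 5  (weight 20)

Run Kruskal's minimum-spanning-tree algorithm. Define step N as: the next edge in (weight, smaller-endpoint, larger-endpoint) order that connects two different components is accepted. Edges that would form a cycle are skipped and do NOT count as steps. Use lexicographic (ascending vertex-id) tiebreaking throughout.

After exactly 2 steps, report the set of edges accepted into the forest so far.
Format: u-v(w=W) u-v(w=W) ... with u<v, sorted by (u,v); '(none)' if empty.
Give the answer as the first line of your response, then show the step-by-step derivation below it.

2-3(w=5) 2-5(w=4)

step 1: add edge 2-5 (w=4); MST = {2-5(w=4)}
step 2: add edge 2-3 (w=5); MST = {2-3(w=5) 2-5(w=4)}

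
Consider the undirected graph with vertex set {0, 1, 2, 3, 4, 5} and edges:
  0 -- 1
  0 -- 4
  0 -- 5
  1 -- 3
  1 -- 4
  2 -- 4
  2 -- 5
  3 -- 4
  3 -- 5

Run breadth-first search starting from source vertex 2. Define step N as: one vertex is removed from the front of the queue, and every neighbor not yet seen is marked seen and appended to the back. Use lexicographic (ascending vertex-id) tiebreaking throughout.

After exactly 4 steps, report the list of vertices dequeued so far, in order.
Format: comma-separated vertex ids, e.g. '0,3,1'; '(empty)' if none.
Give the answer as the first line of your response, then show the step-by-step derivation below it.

2,4,5,0

step 1: dequeue 2; queue=[4,5]; order=2
step 2: dequeue 4; queue=[5,0,1,3]; order=2,4
step 3: dequeue 5; queue=[0,1,3]; order=2,4,5
step 4: dequeue 0; queue=[1,3]; order=2,4,5,0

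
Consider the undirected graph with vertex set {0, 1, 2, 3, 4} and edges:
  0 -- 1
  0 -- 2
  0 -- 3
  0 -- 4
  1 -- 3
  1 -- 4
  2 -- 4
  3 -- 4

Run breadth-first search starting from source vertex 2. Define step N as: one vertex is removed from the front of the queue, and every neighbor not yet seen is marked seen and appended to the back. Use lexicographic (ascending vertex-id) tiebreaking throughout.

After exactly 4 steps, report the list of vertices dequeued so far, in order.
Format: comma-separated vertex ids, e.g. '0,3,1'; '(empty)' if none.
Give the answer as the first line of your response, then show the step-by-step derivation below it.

2,0,4,1

step 1: dequeue 2; queue=[0,4]; order=2
step 2: dequeue 0; queue=[4,1,3]; order=2,0
step 3: dequeue 4; queue=[1,3]; order=2,0,4
step 4: dequeue 1; queue=[3]; order=2,0,4,1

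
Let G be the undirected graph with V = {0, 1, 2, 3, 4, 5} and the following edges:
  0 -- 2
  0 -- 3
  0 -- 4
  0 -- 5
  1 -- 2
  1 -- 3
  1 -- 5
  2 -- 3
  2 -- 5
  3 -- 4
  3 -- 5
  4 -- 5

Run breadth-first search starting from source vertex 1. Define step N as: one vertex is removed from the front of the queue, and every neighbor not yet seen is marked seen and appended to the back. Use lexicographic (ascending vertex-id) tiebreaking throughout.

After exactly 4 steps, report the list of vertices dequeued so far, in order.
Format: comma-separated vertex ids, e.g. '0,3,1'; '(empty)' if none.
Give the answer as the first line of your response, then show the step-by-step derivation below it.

1,2,3,5

step 1: dequeue 1; queue=[2,3,5]; order=1
step 2: dequeue 2; queue=[3,5,0]; order=1,2
step 3: dequeue 3; queue=[5,0,4]; order=1,2,3
step 4: dequeue 5; queue=[0,4]; order=1,2,3,5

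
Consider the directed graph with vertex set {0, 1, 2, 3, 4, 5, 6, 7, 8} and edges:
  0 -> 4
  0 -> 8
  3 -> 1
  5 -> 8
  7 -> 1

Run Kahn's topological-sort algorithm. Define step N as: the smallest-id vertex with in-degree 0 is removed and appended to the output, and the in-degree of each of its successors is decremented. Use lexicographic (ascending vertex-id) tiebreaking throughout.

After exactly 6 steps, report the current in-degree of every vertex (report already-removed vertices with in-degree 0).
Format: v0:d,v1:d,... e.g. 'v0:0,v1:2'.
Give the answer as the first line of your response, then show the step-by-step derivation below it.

v0:0,v1:1,v2:0,v3:0,v4:0,v5:0,v6:0,v7:0,v8:0

step 1: output 0; order=[0]; indeg=(0,2,0,0,0,0,0,0,1)
step 2: output 2; order=[0,2]; indeg=(0,2,0,0,0,0,0,0,1)
step 3: output 3; order=[0,2,3]; indeg=(0,1,0,0,0,0,0,0,1)
step 4: output 4; order=[0,2,3,4]; indeg=(0,1,0,0,0,0,0,0,1)
step 5: output 5; order=[0,2,3,4,5]; indeg=(0,1,0,0,0,0,0,0,0)
step 6: output 6; order=[0,2,3,4,5,6]; indeg=(0,1,0,0,0,0,0,0,0)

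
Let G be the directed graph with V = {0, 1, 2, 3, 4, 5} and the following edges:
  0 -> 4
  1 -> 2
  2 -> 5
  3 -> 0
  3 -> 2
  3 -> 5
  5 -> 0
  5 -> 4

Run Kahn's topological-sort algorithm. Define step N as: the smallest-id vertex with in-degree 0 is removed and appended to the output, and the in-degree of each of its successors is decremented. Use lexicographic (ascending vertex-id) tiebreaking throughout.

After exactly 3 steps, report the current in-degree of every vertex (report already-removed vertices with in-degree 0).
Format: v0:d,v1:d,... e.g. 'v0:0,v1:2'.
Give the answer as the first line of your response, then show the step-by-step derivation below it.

v0:1,v1:0,v2:0,v3:0,v4:2,v5:0

step 1: output 1; order=[1]; indeg=(2,0,1,0,2,2)
step 2: output 3; order=[1,3]; indeg=(1,0,0,0,2,1)
step 3: output 2; order=[1,3,2]; indeg=(1,0,0,0,2,0)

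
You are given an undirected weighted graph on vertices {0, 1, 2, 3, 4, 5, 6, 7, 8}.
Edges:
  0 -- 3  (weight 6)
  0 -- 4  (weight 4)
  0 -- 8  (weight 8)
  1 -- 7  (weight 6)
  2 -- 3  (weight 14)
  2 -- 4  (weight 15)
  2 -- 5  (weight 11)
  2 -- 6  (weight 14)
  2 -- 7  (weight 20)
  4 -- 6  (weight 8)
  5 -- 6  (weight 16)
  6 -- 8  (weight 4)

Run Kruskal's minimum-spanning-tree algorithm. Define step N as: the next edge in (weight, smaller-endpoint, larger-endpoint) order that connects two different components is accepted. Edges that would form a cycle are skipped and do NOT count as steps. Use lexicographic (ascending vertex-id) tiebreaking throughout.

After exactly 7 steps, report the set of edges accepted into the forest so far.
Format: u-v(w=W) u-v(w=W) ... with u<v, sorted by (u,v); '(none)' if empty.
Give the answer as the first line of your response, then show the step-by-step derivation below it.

0-3(w=6) 0-4(w=4) 0-8(w=8) 1-7(w=6) 2-3(w=14) 2-5(w=11) 6-8(w=4)

step 1: add edge 0-4 (w=4); MST = {0-4(w=4)}
step 2: add edge 6-8 (w=4); MST = {0-4(w=4) 6-8(w=4)}
step 3: add edge 0-3 (w=6); MST = {0-3(w=6) 0-4(w=4) 6-8(w=4)}
step 4: add edge 1-7 (w=6); MST = {0-3(w=6) 0-4(w=4) 1-7(w=6) 6-8(w=4)}
step 5: add edge 0-8 (w=8); MST = {0-3(w=6) 0-4(w=4) 0-8(w=8) 1-7(w=6) 6-8(w=4)}
step 6: add edge 2-5 (w=11); MST = {0-3(w=6) 0-4(w=4) 0-8(w=8) 1-7(w=6) 2-5(w=11) 6-8(w=4)}
step 7: add edge 2-3 (w=14); MST = {0-3(w=6) 0-4(w=4) 0-8(w=8) 1-7(w=6) 2-3(w=14) 2-5(w=11) 6-8(w=4)}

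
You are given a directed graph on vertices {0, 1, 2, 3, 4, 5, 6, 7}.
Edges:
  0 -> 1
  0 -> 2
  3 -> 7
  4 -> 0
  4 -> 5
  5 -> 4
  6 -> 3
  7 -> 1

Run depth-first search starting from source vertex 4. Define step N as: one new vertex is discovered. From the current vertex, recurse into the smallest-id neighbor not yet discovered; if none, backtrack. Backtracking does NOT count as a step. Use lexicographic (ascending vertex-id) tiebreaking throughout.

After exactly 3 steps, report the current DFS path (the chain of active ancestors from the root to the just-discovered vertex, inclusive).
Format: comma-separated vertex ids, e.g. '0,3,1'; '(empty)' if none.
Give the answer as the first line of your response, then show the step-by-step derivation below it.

4,0,1

step 1: discover 4; path=4; order=4
step 2: discover 0; path=4>0; order=4,0
step 3: discover 1; path=4>0>1; order=4,0,1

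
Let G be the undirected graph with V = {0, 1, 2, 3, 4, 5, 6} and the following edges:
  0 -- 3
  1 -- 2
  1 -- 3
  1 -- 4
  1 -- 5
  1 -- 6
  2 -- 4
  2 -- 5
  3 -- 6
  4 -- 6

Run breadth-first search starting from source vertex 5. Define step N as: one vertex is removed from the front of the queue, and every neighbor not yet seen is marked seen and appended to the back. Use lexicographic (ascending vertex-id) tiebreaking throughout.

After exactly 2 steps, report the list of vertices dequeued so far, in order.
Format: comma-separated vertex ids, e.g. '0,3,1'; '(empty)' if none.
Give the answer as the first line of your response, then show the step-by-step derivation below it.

5,1

step 1: dequeue 5; queue=[1,2]; order=5
step 2: dequeue 1; queue=[2,3,4,6]; order=5,1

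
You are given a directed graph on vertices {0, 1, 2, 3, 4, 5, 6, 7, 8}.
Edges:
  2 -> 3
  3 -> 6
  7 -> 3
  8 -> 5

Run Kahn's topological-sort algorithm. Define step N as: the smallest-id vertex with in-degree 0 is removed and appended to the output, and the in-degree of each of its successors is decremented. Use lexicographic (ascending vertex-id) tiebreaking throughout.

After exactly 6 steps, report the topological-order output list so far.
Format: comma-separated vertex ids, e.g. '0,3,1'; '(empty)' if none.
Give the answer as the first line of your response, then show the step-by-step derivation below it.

0,1,2,4,7,3

step 1: output 0; order=[0]; indeg=(0,0,0,2,0,1,1,0,0)
step 2: output 1; order=[0,1]; indeg=(0,0,0,2,0,1,1,0,0)
step 3: output 2; order=[0,1,2]; indeg=(0,0,0,1,0,1,1,0,0)
step 4: output 4; order=[0,1,2,4]; indeg=(0,0,0,1,0,1,1,0,0)
step 5: output 7; order=[0,1,2,4,7]; indeg=(0,0,0,0,0,1,1,0,0)
step 6: output 3; order=[0,1,2,4,7,3]; indeg=(0,0,0,0,0,1,0,0,0)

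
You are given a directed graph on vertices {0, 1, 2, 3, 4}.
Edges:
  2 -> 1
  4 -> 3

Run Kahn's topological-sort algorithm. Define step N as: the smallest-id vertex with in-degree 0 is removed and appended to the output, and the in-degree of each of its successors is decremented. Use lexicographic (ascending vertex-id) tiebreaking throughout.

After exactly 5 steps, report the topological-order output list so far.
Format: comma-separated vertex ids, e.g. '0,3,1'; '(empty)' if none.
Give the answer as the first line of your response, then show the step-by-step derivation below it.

0,2,1,4,3

step 1: output 0; order=[0]; indeg=(0,1,0,1,0)
step 2: output 2; order=[0,2]; indeg=(0,0,0,1,0)
step 3: output 1; order=[0,2,1]; indeg=(0,0,0,1,0)
step 4: output 4; order=[0,2,1,4]; indeg=(0,0,0,0,0)
step 5: output 3; order=[0,2,1,4,3]; indeg=(0,0,0,0,0)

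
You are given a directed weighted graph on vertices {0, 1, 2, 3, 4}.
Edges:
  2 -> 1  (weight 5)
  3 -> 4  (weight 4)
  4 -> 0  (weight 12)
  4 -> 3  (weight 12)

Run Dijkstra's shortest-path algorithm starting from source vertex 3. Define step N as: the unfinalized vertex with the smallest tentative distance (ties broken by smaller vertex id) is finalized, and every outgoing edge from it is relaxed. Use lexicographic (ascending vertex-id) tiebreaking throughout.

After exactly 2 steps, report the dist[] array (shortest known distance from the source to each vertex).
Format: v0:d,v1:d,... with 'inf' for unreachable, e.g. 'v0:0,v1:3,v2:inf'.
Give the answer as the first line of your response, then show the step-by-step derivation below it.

v0:16,v1:inf,v2:inf,v3:0,v4:4

step 1: dist = v0:inf,v1:inf,v2:inf,v3:0,v4:4
step 2: dist = v0:16,v1:inf,v2:inf,v3:0,v4:4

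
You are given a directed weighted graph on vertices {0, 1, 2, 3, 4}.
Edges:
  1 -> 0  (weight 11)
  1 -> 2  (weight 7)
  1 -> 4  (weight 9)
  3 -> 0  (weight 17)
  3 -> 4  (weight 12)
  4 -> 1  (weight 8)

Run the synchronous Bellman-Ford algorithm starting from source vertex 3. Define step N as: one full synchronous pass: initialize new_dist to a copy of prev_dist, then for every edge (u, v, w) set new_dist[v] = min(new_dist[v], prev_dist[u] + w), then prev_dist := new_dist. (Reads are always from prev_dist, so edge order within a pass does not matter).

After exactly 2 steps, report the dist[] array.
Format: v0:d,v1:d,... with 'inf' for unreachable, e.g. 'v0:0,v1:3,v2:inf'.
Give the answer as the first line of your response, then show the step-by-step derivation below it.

v0:17,v1:20,v2:inf,v3:0,v4:12

step 1: dist = v0:17,v1:inf,v2:inf,v3:0,v4:12
step 2: dist = v0:17,v1:20,v2:inf,v3:0,v4:12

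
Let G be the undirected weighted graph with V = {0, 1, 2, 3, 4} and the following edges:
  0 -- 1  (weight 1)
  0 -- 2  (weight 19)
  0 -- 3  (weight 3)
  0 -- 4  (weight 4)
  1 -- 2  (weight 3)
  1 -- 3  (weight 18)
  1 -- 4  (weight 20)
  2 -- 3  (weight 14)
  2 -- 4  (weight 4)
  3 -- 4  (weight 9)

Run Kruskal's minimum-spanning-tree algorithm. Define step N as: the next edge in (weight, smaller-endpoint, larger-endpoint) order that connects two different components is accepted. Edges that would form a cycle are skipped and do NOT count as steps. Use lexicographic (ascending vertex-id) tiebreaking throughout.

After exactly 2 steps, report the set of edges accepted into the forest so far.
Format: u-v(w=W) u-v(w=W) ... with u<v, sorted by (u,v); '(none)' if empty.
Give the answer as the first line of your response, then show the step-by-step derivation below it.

0-1(w=1) 0-3(w=3)

step 1: add edge 0-1 (w=1); MST = {0-1(w=1)}
step 2: add edge 0-3 (w=3); MST = {0-1(w=1) 0-3(w=3)}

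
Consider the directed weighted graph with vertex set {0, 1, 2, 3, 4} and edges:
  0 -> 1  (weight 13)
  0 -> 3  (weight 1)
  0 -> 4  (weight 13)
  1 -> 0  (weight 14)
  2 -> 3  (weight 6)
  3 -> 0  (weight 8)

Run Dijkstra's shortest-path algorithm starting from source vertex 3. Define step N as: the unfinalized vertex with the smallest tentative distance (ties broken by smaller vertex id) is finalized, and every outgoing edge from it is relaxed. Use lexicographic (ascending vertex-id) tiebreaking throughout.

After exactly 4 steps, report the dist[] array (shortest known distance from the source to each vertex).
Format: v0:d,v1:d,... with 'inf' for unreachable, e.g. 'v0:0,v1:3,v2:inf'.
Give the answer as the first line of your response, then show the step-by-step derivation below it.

v0:8,v1:21,v2:inf,v3:0,v4:21

step 1: dist = v0:8,v1:inf,v2:inf,v3:0,v4:inf
step 2: dist = v0:8,v1:21,v2:inf,v3:0,v4:21
step 3: dist = v0:8,v1:21,v2:inf,v3:0,v4:21
step 4: dist = v0:8,v1:21,v2:inf,v3:0,v4:21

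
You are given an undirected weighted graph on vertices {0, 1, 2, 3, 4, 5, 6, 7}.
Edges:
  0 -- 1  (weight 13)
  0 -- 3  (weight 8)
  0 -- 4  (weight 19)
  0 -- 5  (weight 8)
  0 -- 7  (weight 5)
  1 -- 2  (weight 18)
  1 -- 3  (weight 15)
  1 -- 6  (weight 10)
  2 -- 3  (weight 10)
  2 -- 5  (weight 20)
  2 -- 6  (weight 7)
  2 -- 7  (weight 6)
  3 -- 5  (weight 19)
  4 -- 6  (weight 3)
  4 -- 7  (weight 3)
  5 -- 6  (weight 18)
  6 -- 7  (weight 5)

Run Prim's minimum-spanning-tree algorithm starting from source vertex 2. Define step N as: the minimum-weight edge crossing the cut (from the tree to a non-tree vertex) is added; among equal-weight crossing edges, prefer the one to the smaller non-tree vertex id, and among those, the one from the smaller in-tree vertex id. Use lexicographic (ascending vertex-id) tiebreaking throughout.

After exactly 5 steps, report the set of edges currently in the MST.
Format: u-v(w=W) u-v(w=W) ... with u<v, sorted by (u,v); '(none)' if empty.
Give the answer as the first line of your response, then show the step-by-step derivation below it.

0-3(w=8) 0-7(w=5) 2-7(w=6) 4-6(w=3) 4-7(w=3)

step 1: add edge 2-7 (w=6); MST = {2-7(w=6)}
step 2: add edge 4-7 (w=3); MST = {2-7(w=6) 4-7(w=3)}
step 3: add edge 4-6 (w=3); MST = {2-7(w=6) 4-6(w=3) 4-7(w=3)}
step 4: add edge 0-7 (w=5); MST = {0-7(w=5) 2-7(w=6) 4-6(w=3) 4-7(w=3)}
step 5: add edge 0-3 (w=8); MST = {0-3(w=8) 0-7(w=5) 2-7(w=6) 4-6(w=3) 4-7(w=3)}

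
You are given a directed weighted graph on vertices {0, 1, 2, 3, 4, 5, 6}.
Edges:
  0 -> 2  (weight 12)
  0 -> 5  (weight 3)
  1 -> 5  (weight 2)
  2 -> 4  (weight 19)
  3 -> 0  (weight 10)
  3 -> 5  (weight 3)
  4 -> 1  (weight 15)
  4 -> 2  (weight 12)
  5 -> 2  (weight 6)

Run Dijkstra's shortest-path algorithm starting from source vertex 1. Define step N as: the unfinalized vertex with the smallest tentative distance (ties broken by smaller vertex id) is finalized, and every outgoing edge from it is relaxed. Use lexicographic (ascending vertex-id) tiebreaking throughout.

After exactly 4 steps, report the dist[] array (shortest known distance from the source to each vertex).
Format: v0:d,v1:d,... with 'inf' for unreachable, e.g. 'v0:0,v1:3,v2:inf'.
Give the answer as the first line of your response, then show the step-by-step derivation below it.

v0:inf,v1:0,v2:8,v3:inf,v4:27,v5:2,v6:inf

step 1: dist = v0:inf,v1:0,v2:inf,v3:inf,v4:inf,v5:2,v6:inf
step 2: dist = v0:inf,v1:0,v2:8,v3:inf,v4:inf,v5:2,v6:inf
step 3: dist = v0:inf,v1:0,v2:8,v3:inf,v4:27,v5:2,v6:inf
step 4: dist = v0:inf,v1:0,v2:8,v3:inf,v4:27,v5:2,v6:inf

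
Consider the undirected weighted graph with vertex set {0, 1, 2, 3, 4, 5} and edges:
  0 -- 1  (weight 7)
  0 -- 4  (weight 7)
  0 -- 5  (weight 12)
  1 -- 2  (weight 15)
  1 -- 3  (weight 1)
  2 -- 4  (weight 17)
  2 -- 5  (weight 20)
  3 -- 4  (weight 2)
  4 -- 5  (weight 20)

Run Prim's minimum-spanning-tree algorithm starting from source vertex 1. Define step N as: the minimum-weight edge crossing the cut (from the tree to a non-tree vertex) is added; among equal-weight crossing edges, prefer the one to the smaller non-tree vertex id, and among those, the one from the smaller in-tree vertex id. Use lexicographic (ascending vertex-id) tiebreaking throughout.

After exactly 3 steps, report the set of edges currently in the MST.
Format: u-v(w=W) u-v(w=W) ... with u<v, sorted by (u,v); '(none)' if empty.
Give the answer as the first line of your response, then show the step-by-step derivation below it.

0-1(w=7) 1-3(w=1) 3-4(w=2)

step 1: add edge 1-3 (w=1); MST = {1-3(w=1)}
step 2: add edge 3-4 (w=2); MST = {1-3(w=1) 3-4(w=2)}
step 3: add edge 0-1 (w=7); MST = {0-1(w=7) 1-3(w=1) 3-4(w=2)}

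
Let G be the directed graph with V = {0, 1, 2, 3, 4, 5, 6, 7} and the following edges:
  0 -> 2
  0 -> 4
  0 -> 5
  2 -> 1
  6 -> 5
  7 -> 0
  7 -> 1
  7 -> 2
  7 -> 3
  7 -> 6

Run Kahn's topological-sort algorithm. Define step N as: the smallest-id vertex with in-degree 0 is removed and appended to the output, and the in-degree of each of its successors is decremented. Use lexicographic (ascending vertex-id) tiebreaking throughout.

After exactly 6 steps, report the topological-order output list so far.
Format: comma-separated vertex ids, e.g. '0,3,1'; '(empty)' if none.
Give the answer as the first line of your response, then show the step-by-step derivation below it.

7,0,2,1,3,4

step 1: output 7; order=[7]; indeg=(0,1,1,0,1,2,0,0)
step 2: output 0; order=[7,0]; indeg=(0,1,0,0,0,1,0,0)
step 3: output 2; order=[7,0,2]; indeg=(0,0,0,0,0,1,0,0)
step 4: output 1; order=[7,0,2,1]; indeg=(0,0,0,0,0,1,0,0)
step 5: output 3; order=[7,0,2,1,3]; indeg=(0,0,0,0,0,1,0,0)
step 6: output 4; order=[7,0,2,1,3,4]; indeg=(0,0,0,0,0,1,0,0)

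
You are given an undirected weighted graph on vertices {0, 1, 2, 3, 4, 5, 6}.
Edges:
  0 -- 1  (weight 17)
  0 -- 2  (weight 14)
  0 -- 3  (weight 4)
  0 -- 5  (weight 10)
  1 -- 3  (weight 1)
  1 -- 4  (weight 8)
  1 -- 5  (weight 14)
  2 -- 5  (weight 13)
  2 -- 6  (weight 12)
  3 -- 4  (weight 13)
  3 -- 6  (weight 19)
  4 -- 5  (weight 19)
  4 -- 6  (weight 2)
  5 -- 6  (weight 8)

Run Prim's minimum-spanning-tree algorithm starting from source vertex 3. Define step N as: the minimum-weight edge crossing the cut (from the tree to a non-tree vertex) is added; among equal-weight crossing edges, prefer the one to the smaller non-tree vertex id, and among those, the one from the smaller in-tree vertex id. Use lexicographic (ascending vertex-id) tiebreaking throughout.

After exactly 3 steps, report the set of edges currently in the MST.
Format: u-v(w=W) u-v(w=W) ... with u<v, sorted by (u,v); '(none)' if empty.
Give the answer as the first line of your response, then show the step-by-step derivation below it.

0-3(w=4) 1-3(w=1) 1-4(w=8)

step 1: add edge 1-3 (w=1); MST = {1-3(w=1)}
step 2: add edge 0-3 (w=4); MST = {0-3(w=4) 1-3(w=1)}
step 3: add edge 1-4 (w=8); MST = {0-3(w=4) 1-3(w=1) 1-4(w=8)}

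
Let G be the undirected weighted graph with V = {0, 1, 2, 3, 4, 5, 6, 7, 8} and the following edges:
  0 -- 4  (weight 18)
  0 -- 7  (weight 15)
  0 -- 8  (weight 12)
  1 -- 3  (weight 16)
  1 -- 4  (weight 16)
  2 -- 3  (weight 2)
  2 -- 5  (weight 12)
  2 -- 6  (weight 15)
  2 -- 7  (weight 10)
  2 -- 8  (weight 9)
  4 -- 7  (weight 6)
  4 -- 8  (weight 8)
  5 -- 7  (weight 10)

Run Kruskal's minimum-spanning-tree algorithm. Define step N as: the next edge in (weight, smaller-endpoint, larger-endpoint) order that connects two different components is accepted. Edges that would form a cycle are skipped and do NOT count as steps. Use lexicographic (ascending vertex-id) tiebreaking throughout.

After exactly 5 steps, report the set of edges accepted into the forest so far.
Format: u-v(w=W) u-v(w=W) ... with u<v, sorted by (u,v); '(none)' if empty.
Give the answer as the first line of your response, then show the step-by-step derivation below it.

2-3(w=2) 2-8(w=9) 4-7(w=6) 4-8(w=8) 5-7(w=10)

step 1: add edge 2-3 (w=2); MST = {2-3(w=2)}
step 2: add edge 4-7 (w=6); MST = {2-3(w=2) 4-7(w=6)}
step 3: add edge 4-8 (w=8); MST = {2-3(w=2) 4-7(w=6) 4-8(w=8)}
step 4: add edge 2-8 (w=9); MST = {2-3(w=2) 2-8(w=9) 4-7(w=6) 4-8(w=8)}
step 5: add edge 5-7 (w=10); MST = {2-3(w=2) 2-8(w=9) 4-7(w=6) 4-8(w=8) 5-7(w=10)}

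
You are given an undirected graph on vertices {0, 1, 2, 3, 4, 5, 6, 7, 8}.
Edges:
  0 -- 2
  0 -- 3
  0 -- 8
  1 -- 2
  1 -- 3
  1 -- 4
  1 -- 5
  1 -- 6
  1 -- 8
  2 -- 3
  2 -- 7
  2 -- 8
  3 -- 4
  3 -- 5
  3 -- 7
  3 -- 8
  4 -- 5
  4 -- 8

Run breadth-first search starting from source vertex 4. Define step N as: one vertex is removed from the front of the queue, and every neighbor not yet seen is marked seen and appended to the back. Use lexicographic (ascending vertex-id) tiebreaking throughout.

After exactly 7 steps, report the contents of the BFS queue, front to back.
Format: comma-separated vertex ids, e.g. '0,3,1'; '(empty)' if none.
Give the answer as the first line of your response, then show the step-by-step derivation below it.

0,7

step 1: dequeue 4; queue=[1,3,5,8]; order=4
step 2: dequeue 1; queue=[3,5,8,2,6]; order=4,1
step 3: dequeue 3; queue=[5,8,2,6,0,7]; order=4,1,3
step 4: dequeue 5; queue=[8,2,6,0,7]; order=4,1,3,5
step 5: dequeue 8; queue=[2,6,0,7]; order=4,1,3,5,8
step 6: dequeue 2; queue=[6,0,7]; order=4,1,3,5,8,2
step 7: dequeue 6; queue=[0,7]; order=4,1,3,5,8,2,6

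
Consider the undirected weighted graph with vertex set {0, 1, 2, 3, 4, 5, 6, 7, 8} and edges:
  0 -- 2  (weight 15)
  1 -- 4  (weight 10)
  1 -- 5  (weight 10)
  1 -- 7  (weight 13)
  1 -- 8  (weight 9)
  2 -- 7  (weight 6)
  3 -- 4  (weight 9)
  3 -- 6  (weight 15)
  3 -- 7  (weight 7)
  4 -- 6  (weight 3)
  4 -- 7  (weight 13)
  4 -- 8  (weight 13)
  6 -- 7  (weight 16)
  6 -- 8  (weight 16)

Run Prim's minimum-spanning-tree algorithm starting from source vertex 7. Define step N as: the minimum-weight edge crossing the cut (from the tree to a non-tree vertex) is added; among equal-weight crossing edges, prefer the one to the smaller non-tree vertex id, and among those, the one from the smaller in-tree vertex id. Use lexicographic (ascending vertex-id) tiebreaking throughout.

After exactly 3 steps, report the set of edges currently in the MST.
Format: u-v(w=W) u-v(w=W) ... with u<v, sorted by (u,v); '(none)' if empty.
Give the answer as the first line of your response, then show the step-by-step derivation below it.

2-7(w=6) 3-4(w=9) 3-7(w=7)

step 1: add edge 2-7 (w=6); MST = {2-7(w=6)}
step 2: add edge 3-7 (w=7); MST = {2-7(w=6) 3-7(w=7)}
step 3: add edge 3-4 (w=9); MST = {2-7(w=6) 3-4(w=9) 3-7(w=7)}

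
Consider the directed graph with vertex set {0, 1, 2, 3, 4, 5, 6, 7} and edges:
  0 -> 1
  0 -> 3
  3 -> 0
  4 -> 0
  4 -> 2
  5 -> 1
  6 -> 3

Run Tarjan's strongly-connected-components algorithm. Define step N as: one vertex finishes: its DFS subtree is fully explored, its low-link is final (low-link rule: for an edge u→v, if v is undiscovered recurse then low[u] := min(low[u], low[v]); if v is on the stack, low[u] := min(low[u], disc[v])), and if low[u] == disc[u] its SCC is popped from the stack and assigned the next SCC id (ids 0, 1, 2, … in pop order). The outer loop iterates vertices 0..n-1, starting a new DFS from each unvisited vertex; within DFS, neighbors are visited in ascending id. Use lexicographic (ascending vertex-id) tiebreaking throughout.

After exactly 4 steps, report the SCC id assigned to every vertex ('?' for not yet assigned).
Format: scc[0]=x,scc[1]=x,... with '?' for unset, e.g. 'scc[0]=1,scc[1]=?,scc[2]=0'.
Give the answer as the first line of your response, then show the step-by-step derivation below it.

scc[0]=1,scc[1]=0,scc[2]=2,scc[3]=1,scc[4]=?,scc[5]=?,scc[6]=?,scc[7]=?

step 1: low=(low[0]=0,low[1]=1,low[2]=?,low[3]=?,low[4]=?,low[5]=?,low[6]=?,low[7]=?); scc=(scc[0]=?,scc[1]=0,scc[2]=?,scc[3]=?,scc[4]=?,scc[5]=?,scc[6]=?,scc[7]=?)
step 2: low=(low[0]=0,low[1]=1,low[2]=?,low[3]=0,low[4]=?,low[5]=?,low[6]=?,low[7]=?); scc=(scc[0]=?,scc[1]=0,scc[2]=?,scc[3]=?,scc[4]=?,scc[5]=?,scc[6]=?,scc[7]=?)
step 3: low=(low[0]=0,low[1]=1,low[2]=?,low[3]=0,low[4]=?,low[5]=?,low[6]=?,low[7]=?); scc=(scc[0]=1,scc[1]=0,scc[2]=?,scc[3]=1,scc[4]=?,scc[5]=?,scc[6]=?,scc[7]=?)
step 4: low=(low[0]=0,low[1]=1,low[2]=3,low[3]=0,low[4]=?,low[5]=?,low[6]=?,low[7]=?); scc=(scc[0]=1,scc[1]=0,scc[2]=2,scc[3]=1,scc[4]=?,scc[5]=?,scc[6]=?,scc[7]=?)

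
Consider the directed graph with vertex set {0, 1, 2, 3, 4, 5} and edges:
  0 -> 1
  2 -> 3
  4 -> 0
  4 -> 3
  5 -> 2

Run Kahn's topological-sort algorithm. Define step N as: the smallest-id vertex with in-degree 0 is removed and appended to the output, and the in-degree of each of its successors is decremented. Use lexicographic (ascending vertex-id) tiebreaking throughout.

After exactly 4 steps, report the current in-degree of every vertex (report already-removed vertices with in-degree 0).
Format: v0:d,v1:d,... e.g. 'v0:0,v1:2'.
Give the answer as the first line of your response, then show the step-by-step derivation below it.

v0:0,v1:0,v2:0,v3:1,v4:0,v5:0

step 1: output 4; order=[4]; indeg=(0,1,1,1,0,0)
step 2: output 0; order=[4,0]; indeg=(0,0,1,1,0,0)
step 3: output 1; order=[4,0,1]; indeg=(0,0,1,1,0,0)
step 4: output 5; order=[4,0,1,5]; indeg=(0,0,0,1,0,0)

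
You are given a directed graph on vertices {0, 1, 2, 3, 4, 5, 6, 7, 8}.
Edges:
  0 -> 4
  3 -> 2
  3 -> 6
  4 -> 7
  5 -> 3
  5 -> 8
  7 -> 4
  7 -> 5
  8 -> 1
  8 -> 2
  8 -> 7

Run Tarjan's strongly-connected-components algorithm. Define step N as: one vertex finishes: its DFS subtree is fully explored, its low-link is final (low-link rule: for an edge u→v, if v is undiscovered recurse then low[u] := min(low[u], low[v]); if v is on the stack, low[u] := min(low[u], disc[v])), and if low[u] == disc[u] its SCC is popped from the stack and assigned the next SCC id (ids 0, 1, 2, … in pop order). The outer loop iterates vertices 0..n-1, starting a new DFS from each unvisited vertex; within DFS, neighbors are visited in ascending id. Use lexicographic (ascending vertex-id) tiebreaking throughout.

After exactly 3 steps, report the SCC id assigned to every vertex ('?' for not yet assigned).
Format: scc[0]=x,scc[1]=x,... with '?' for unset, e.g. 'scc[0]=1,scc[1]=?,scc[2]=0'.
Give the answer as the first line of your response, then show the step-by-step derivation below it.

scc[0]=?,scc[1]=?,scc[2]=0,scc[3]=2,scc[4]=?,scc[5]=?,scc[6]=1,scc[7]=?,scc[8]=?

step 1: low=(low[0]=0,low[1]=?,low[2]=5,low[3]=4,low[4]=1,low[5]=3,low[6]=?,low[7]=1,low[8]=?); scc=(scc[0]=?,scc[1]=?,scc[2]=0,scc[3]=?,scc[4]=?,scc[5]=?,scc[6]=?,scc[7]=?,scc[8]=?)
step 2: low=(low[0]=0,low[1]=?,low[2]=5,low[3]=4,low[4]=1,low[5]=3,low[6]=6,low[7]=1,low[8]=?); scc=(scc[0]=?,scc[1]=?,scc[2]=0,scc[3]=?,scc[4]=?,scc[5]=?,scc[6]=1,scc[7]=?,scc[8]=?)
step 3: low=(low[0]=0,low[1]=?,low[2]=5,low[3]=4,low[4]=1,low[5]=3,low[6]=6,low[7]=1,low[8]=?); scc=(scc[0]=?,scc[1]=?,scc[2]=0,scc[3]=2,scc[4]=?,scc[5]=?,scc[6]=1,scc[7]=?,scc[8]=?)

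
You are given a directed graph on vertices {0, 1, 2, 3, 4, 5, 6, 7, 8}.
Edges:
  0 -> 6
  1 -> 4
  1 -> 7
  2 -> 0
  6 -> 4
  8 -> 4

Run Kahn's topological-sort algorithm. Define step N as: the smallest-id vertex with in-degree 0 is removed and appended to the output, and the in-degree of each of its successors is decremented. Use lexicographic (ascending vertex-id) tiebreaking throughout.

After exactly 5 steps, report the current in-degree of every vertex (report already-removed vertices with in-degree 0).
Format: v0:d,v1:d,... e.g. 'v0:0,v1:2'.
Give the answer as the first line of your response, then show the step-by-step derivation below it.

v0:0,v1:0,v2:0,v3:0,v4:2,v5:0,v6:0,v7:0,v8:0

step 1: output 1; order=[1]; indeg=(1,0,0,0,2,0,1,0,0)
step 2: output 2; order=[1,2]; indeg=(0,0,0,0,2,0,1,0,0)
step 3: output 0; order=[1,2,0]; indeg=(0,0,0,0,2,0,0,0,0)
step 4: output 3; order=[1,2,0,3]; indeg=(0,0,0,0,2,0,0,0,0)
step 5: output 5; order=[1,2,0,3,5]; indeg=(0,0,0,0,2,0,0,0,0)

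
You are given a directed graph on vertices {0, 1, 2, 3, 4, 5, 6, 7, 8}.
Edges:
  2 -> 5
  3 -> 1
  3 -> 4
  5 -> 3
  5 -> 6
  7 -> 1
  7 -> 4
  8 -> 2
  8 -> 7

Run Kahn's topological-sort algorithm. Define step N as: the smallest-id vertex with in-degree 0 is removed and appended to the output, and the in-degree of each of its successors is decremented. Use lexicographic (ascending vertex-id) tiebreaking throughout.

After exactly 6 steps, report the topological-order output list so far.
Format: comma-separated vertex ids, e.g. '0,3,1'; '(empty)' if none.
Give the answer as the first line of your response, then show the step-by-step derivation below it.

0,8,2,5,3,6

step 1: output 0; order=[0]; indeg=(0,2,1,1,2,1,1,1,0)
step 2: output 8; order=[0,8]; indeg=(0,2,0,1,2,1,1,0,0)
step 3: output 2; order=[0,8,2]; indeg=(0,2,0,1,2,0,1,0,0)
step 4: output 5; order=[0,8,2,5]; indeg=(0,2,0,0,2,0,0,0,0)
step 5: output 3; order=[0,8,2,5,3]; indeg=(0,1,0,0,1,0,0,0,0)
step 6: output 6; order=[0,8,2,5,3,6]; indeg=(0,1,0,0,1,0,0,0,0)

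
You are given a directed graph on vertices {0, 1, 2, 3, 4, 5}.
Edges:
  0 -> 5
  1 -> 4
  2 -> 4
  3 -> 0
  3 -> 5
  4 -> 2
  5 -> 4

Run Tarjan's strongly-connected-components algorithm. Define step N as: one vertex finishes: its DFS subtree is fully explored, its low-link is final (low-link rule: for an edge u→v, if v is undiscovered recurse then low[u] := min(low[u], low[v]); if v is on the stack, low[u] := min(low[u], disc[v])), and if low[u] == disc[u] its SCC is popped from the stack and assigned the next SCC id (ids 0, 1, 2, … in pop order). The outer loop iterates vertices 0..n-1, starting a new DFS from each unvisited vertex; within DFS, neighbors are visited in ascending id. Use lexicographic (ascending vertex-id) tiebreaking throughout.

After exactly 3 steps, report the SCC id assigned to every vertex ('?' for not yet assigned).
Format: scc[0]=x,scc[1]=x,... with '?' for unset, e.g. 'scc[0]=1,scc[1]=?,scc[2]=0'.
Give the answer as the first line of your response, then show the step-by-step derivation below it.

scc[0]=?,scc[1]=?,scc[2]=0,scc[3]=?,scc[4]=0,scc[5]=1

step 1: low=(low[0]=0,low[1]=?,low[2]=2,low[3]=?,low[4]=2,low[5]=1); scc=(scc[0]=?,scc[1]=?,scc[2]=?,scc[3]=?,scc[4]=?,scc[5]=?)
step 2: low=(low[0]=0,low[1]=?,low[2]=2,low[3]=?,low[4]=2,low[5]=1); scc=(scc[0]=?,scc[1]=?,scc[2]=0,scc[3]=?,scc[4]=0,scc[5]=?)
step 3: low=(low[0]=0,low[1]=?,low[2]=2,low[3]=?,low[4]=2,low[5]=1); scc=(scc[0]=?,scc[1]=?,scc[2]=0,scc[3]=?,scc[4]=0,scc[5]=1)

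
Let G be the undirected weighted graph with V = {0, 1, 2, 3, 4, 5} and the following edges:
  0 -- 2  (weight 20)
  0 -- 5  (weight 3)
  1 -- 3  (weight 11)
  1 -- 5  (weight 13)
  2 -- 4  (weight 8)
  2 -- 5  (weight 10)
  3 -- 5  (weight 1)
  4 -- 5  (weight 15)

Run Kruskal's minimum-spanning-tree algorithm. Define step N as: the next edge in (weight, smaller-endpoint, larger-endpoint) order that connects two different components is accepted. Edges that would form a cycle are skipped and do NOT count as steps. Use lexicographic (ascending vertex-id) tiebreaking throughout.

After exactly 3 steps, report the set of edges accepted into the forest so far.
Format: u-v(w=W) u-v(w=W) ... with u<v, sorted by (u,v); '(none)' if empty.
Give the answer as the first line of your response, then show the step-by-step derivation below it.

0-5(w=3) 2-4(w=8) 3-5(w=1)

step 1: add edge 3-5 (w=1); MST = {3-5(w=1)}
step 2: add edge 0-5 (w=3); MST = {0-5(w=3) 3-5(w=1)}
step 3: add edge 2-4 (w=8); MST = {0-5(w=3) 2-4(w=8) 3-5(w=1)}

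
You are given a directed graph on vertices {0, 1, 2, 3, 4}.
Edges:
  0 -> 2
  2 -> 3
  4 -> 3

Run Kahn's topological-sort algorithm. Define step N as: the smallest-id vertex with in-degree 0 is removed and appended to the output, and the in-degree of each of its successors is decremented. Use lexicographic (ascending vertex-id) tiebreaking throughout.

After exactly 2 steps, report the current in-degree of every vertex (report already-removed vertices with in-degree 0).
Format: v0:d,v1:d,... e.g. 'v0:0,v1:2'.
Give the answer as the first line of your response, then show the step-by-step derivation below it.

v0:0,v1:0,v2:0,v3:2,v4:0

step 1: output 0; order=[0]; indeg=(0,0,0,2,0)
step 2: output 1; order=[0,1]; indeg=(0,0,0,2,0)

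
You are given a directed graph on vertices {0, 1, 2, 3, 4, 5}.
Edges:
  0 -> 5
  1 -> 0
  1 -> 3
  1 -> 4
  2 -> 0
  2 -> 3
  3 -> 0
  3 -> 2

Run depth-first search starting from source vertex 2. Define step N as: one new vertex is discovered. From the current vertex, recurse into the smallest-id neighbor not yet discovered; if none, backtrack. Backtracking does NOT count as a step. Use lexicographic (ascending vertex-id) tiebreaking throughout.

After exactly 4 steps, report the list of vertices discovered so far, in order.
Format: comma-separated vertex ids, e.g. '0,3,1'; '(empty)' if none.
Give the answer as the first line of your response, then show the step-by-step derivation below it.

2,0,5,3

step 1: discover 2; path=2; order=2
step 2: discover 0; path=2>0; order=2,0
step 3: discover 5; path=2>0>5; order=2,0,5
step 4: discover 3; path=2>3; order=2,0,5,3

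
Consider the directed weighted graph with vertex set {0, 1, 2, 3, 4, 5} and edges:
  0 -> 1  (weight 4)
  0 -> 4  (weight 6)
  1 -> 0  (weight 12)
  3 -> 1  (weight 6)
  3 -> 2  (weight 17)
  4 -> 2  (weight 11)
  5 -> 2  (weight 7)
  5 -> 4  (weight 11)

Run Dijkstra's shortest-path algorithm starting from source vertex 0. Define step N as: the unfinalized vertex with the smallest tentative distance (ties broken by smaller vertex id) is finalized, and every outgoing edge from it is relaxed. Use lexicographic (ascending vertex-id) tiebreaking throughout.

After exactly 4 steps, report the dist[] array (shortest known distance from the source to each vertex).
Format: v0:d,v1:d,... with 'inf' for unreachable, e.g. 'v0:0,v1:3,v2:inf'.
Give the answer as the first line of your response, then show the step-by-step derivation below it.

v0:0,v1:4,v2:17,v3:inf,v4:6,v5:inf

step 1: dist = v0:0,v1:4,v2:inf,v3:inf,v4:6,v5:inf
step 2: dist = v0:0,v1:4,v2:inf,v3:inf,v4:6,v5:inf
step 3: dist = v0:0,v1:4,v2:17,v3:inf,v4:6,v5:inf
step 4: dist = v0:0,v1:4,v2:17,v3:inf,v4:6,v5:inf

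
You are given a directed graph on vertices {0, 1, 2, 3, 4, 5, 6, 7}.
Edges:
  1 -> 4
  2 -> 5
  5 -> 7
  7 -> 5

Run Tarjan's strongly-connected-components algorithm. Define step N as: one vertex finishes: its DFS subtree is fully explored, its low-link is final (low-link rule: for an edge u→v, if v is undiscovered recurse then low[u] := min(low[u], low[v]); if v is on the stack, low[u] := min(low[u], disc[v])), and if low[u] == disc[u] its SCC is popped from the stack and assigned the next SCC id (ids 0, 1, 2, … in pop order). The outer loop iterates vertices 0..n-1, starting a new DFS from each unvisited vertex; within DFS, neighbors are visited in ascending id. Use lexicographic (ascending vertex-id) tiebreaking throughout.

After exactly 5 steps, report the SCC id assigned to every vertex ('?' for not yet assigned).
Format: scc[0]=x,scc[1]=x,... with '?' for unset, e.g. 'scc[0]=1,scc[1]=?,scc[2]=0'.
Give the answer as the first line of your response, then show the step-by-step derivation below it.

scc[0]=0,scc[1]=2,scc[2]=?,scc[3]=?,scc[4]=1,scc[5]=3,scc[6]=?,scc[7]=3

step 1: low=(low[0]=0,low[1]=?,low[2]=?,low[3]=?,low[4]=?,low[5]=?,low[6]=?,low[7]=?); scc=(scc[0]=0,scc[1]=?,scc[2]=?,scc[3]=?,scc[4]=?,scc[5]=?,scc[6]=?,scc[7]=?)
step 2: low=(low[0]=0,low[1]=1,low[2]=?,low[3]=?,low[4]=2,low[5]=?,low[6]=?,low[7]=?); scc=(scc[0]=0,scc[1]=?,scc[2]=?,scc[3]=?,scc[4]=1,scc[5]=?,scc[6]=?,scc[7]=?)
step 3: low=(low[0]=0,low[1]=1,low[2]=?,low[3]=?,low[4]=2,low[5]=?,low[6]=?,low[7]=?); scc=(scc[0]=0,scc[1]=2,scc[2]=?,scc[3]=?,scc[4]=1,scc[5]=?,scc[6]=?,scc[7]=?)
step 4: low=(low[0]=0,low[1]=1,low[2]=3,low[3]=?,low[4]=2,low[5]=4,low[6]=?,low[7]=4); scc=(scc[0]=0,scc[1]=2,scc[2]=?,scc[3]=?,scc[4]=1,scc[5]=?,scc[6]=?,scc[7]=?)
step 5: low=(low[0]=0,low[1]=1,low[2]=3,low[3]=?,low[4]=2,low[5]=4,low[6]=?,low[7]=4); scc=(scc[0]=0,scc[1]=2,scc[2]=?,scc[3]=?,scc[4]=1,scc[5]=3,scc[6]=?,scc[7]=3)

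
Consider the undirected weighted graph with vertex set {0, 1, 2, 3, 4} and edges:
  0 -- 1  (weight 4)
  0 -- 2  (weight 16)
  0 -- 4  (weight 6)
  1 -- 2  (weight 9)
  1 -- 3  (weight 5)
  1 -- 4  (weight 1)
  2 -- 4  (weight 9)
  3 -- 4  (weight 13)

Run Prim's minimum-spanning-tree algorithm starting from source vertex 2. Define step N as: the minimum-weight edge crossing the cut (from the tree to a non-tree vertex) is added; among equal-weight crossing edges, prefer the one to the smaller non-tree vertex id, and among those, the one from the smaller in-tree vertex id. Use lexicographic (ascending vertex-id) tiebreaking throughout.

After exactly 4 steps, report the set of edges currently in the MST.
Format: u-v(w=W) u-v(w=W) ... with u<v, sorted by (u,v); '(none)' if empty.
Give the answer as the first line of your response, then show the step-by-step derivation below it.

0-1(w=4) 1-2(w=9) 1-3(w=5) 1-4(w=1)

step 1: add edge 1-2 (w=9); MST = {1-2(w=9)}
step 2: add edge 1-4 (w=1); MST = {1-2(w=9) 1-4(w=1)}
step 3: add edge 0-1 (w=4); MST = {0-1(w=4) 1-2(w=9) 1-4(w=1)}
step 4: add edge 1-3 (w=5); MST = {0-1(w=4) 1-2(w=9) 1-3(w=5) 1-4(w=1)}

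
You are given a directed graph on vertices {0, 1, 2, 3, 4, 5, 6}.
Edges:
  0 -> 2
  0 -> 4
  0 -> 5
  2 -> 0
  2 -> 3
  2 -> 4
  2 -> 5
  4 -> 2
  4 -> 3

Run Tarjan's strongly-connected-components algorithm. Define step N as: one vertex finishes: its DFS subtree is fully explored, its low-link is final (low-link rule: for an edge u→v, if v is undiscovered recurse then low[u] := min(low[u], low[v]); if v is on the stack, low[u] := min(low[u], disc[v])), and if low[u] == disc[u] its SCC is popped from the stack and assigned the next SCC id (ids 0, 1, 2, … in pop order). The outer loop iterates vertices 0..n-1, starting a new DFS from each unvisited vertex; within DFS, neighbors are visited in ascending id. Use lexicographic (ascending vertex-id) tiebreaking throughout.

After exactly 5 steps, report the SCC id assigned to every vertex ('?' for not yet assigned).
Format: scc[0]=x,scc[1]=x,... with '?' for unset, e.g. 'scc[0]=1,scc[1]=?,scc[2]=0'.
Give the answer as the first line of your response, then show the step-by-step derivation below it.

scc[0]=2,scc[1]=?,scc[2]=2,scc[3]=0,scc[4]=2,scc[5]=1,scc[6]=?

step 1: low=(low[0]=0,low[1]=?,low[2]=0,low[3]=2,low[4]=?,low[5]=?,low[6]=?); scc=(scc[0]=?,scc[1]=?,scc[2]=?,scc[3]=0,scc[4]=?,scc[5]=?,scc[6]=?)
step 2: low=(low[0]=0,low[1]=?,low[2]=0,low[3]=2,low[4]=1,low[5]=?,low[6]=?); scc=(scc[0]=?,scc[1]=?,scc[2]=?,scc[3]=0,scc[4]=?,scc[5]=?,scc[6]=?)
step 3: low=(low[0]=0,low[1]=?,low[2]=0,low[3]=2,low[4]=1,low[5]=4,low[6]=?); scc=(scc[0]=?,scc[1]=?,scc[2]=?,scc[3]=0,scc[4]=?,scc[5]=1,scc[6]=?)
step 4: low=(low[0]=0,low[1]=?,low[2]=0,low[3]=2,low[4]=1,low[5]=4,low[6]=?); scc=(scc[0]=?,scc[1]=?,scc[2]=?,scc[3]=0,scc[4]=?,scc[5]=1,scc[6]=?)
step 5: low=(low[0]=0,low[1]=?,low[2]=0,low[3]=2,low[4]=1,low[5]=4,low[6]=?); scc=(scc[0]=2,scc[1]=?,scc[2]=2,scc[3]=0,scc[4]=2,scc[5]=1,scc[6]=?)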